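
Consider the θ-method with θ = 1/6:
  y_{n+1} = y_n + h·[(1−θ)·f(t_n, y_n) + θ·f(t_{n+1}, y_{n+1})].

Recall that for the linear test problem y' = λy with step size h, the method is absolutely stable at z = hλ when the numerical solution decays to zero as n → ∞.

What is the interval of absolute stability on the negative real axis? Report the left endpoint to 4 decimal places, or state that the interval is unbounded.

Set f=λy, z=hλ:
  y_{n+1} = y_n + z·[5/6·y_n + 1/6·y_{n+1}] ⇒ (1 − 1/6z)y_{n+1} = (1 + 5/6z)y_n
  ⇒ R(z) = (1 + 5/6z)/(1 − 1/6z).

Find x<0 with |R(x)|<1.
x=-1.1: |R|=0.0704
R=−1: 1+5/6x = −1+1/6x ⇒ -2/3x=2 ⇒ x=2/(-2/3)=-3.0000
Confirm numerically:
  x=-2.581: |R|=0.80468 <1
  x=-2.095: |R|=0.55281 <1
  x=-1.558: |R|=0.23684 <1
  x=-3.315: |R|=1.13527 >1
  x=-3.216: |R|=1.09375 >1
  x=-3.055: |R|=1.02430 >1
So |R|<1 on (-3.0000, 0).

(-3.0000, 0).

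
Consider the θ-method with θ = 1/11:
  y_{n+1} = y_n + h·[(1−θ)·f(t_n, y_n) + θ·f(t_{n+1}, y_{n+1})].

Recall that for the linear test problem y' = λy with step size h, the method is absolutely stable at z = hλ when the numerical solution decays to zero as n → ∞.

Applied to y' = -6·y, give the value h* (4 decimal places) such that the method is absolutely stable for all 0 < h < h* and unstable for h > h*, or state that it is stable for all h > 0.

Test eqn y'=λy, z=hλ:
  y_{n+1} = y_n + z·[10/11·y_n + 1/11·y_{n+1}] ⇒ (1 − 1/11z)y_{n+1} = (1 + 10/11z)y_n
  so R(z) = (1 + 10/11z)/(1 − 1/11z).

Need |R(x)|<1, x<0.
x=-1.38: |R|=0.2262
R=−1: 1+10/11x = −1+1/11x ⇒ -9/11x=2 ⇒ x=2/(-9/11)=-2.4444
Confirm numerically:
  x=-2.261: |R|=0.87550 <1
  x=-2.118: |R|=0.77603 <1
  x=-1.359: |R|=0.20956 <1
  x=-1.190: |R|=0.07383 <1
  x=-2.845: |R|=1.26038 >1
  x=-2.702: |R|=1.16917 >1
So |R|<1 on (-2.4444, 0).

(-2.4444,0); λ=-6 ⇒ h* = (22/9)/6 = 0.4074.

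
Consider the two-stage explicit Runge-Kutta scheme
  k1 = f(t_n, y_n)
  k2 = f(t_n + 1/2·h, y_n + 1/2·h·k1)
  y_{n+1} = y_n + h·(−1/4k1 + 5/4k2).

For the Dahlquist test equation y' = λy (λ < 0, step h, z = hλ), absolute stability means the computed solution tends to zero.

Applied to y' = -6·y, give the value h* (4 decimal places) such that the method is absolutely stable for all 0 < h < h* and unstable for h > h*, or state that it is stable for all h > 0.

(-1.6000,0); λ=-6 ⇒ h* = (8/5)/6 = 0.2667.

Set f=λy, z=hλ:
  k1=λy_n ⇒ h·k1=z·y_n;  k2=λ(1+1/2z)y_n ⇒ h·k2=z(1+1/2z)y_n
  y_{n+1}/y_n = 1 − 1/4z + 5/4z(1+1/2z) = 1 + z + 5/8z²
  Hence R(z) = 1 + z + 5/8z².

Solve |R(x)|<1 on ℝ⁻.
x=-0.64: |R|=0.6160
R=1: x+5/8x²=0 ⇒ x=−8/5=-1.6000; min R=1−1/(4·5/8)=0.6000>−1
Confirm numerically:
  x=-1.479: |R|=0.88815 <1
  x=-0.940: |R|=0.61225 <1
  x=-0.828: |R|=0.60049 <1
  x=-2.083: |R|=1.62881 >1
  x=-1.807: |R|=1.23378 >1
So |R|<1 on (-1.6000, 0).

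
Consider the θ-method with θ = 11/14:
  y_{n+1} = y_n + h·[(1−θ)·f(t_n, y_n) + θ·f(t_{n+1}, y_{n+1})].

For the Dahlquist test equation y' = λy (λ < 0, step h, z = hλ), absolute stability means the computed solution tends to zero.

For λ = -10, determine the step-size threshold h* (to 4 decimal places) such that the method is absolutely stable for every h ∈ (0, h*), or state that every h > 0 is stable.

unbounded; (−∞, 0). Any h>0 works for λ=-10.

Set f=λy, z=hλ:
  y_{n+1} = y_n + z·[3/14·y_n + 11/14·y_{n+1}] ⇒ (1 − 11/14z)y_{n+1} = (1 + 3/14z)y_n
  Hence R(z) = (1 + 3/14z)/(1 − 11/14z).

Solve |R(x)|<1 on ℝ⁻.
x=-1.36: |R|=0.3425
x=-2: |R|=0.2222
x=-10: |R|=0.1290
x=-100: |R|=0.2567
θ=11/14≥1/2 ⇒ |1+3/14x|<|1−11/14x| ∀x<0 ⇒ unbounded interval.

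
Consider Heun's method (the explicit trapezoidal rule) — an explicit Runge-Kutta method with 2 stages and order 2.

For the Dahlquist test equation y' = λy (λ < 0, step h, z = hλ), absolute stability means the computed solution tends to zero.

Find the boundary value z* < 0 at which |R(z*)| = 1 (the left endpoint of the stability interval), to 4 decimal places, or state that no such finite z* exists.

z* = -2.0000.

On y'=λy, z=hλ:
  order 2, 2-stage ⇒ R(z)=1+z+z^2/2
  (e.g. R(-1.67)=0.72445, |R|=0.72445)

Solve |R(x)|<1 on ℝ⁻.
x=-1.67: |R|=0.7244
|R(-1.99)|=0.9900 |R(-0.93)|=0.5025 |R(-0.65)|=0.5613
Bisect:
  x_lo=-2.5153 |R|=1.6480  x_hi=-0.1675 |R|=0.8466
  mid=-1.34137 |R|=0.55827 →hi
  mid=-1.92832 |R|=0.93088 →hi
  mid=-2.22179 |R|=1.24639 →lo
  mid=-2.07505 |R|=1.07787 →lo
  mid=-2.00168 |R|=1.00169 →lo
  mid=-1.96500 |R|=0.96561 →hi
  mid=-1.98334 |R|=0.98348 →hi
  ...
  [-2.00011,-1.99996] ⇒ x*=-2.0000
So |R|<1 on (-2.0000, 0).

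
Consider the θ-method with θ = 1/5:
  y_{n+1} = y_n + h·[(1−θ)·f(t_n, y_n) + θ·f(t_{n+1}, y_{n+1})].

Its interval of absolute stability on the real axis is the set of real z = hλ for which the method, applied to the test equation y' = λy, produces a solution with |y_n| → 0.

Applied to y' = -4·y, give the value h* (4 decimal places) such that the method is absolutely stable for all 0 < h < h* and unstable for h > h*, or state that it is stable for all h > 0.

(-3.3333,0); λ=-4 ⇒ h* = (10/3)/4 = 0.8333.

Test eqn y'=λy, z=hλ:
  y_{n+1} = y_n + z·[4/5·y_n + 1/5·y_{n+1}] ⇒ (1 − 1/5z)y_{n+1} = (1 + 4/5z)y_n
  ⇒ R(z) = (1 + 4/5z)/(1 − 1/5z).

Boundary: |R(x)|=1, x<0.
x=-0.67: |R|=0.4092
R=−1: 1+4/5x = −1+1/5x ⇒ -3/5x=2 ⇒ x=2/(-3/5)=-3.3333
Confirm numerically:
  x=-2.956: |R|=0.85772 <1
  x=-2.885: |R|=0.82942 <1
  x=-2.226: |R|=0.54027 <1
  x=-3.807: |R|=1.16135 >1
  x=-3.790: |R|=1.15586 >1
So |R|<1 on (-3.3333, 0).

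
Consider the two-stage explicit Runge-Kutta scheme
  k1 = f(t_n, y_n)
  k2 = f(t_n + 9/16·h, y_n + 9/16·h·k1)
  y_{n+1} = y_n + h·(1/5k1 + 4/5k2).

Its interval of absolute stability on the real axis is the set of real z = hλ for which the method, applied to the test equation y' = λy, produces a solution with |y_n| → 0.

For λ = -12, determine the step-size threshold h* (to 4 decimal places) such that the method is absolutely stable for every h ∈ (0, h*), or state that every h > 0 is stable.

Set f=λy, z=hλ:
  k1=λy_n ⇒ h·k1=z·y_n;  k2=λ(1+9/16z)y_n ⇒ h·k2=z(1+9/16z)y_n
  y_{n+1}/y_n = 1 + 1/5z + 4/5z(1+9/16z) = 1 + z + 9/20z²
  R(z) = 1 + z + 9/20z².

Solve |R(x)|<1 on ℝ⁻.
x=-0.55: |R|=0.5861
R=1: x+9/20x²=0 ⇒ x=−20/9=-2.2222; min R=1−1/(4·9/20)=0.4444>−1
Confirm numerically:
  x=-1.790: |R|=0.65185 <1
  x=-0.994: |R|=0.45062 <1
  x=-0.968: |R|=0.45366 <1
  x=-2.561: |R|=1.39042 >1
  x=-2.397: |R|=1.18852 >1
  x=-2.332: |R|=1.11520 >1
So |R|<1 on (-2.2222, 0).

(-2.2222,0); λ=-12 ⇒ h* = (20/9)/12 = 0.1852.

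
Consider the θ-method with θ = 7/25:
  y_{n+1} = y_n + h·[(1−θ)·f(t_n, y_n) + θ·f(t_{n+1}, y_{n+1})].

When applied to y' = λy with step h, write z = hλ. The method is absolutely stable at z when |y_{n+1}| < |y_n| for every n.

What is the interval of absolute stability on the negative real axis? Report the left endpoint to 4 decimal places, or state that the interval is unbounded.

(-4.5455, 0).

Set f=λy, z=hλ:
  y_{n+1} = y_n + z·[18/25·y_n + 7/25·y_{n+1}] ⇒ (1 − 7/25z)y_{n+1} = (1 + 18/25z)y_n
  Hence R(z) = (1 + 18/25z)/(1 − 7/25z).

Solve |R(x)|<1 on ℝ⁻.
x=-1.33: |R|=0.0309
R=−1: 1+18/25x = −1+7/25x ⇒ -11/25x=2 ⇒ x=2/(-11/25)=-4.5455
Confirm numerically:
  x=-3.855: |R|=0.85390 <1
  x=-3.034: |R|=0.64043 <1
  x=-3.014: |R|=0.63456 <1
  x=-2.960: |R|=0.61855 <1
  x=-5.054: |R|=1.09265 >1
  x=-4.718: |R|=1.03271 >1
  x=-4.679: |R|=1.02544 >1
Interval (-4.5455, 0).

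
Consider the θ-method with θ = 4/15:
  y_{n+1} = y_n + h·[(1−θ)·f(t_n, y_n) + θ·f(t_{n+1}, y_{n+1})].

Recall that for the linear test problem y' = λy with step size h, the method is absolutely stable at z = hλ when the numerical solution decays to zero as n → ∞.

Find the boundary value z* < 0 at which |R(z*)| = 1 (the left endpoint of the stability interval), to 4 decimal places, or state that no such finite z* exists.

left endpoint -4.2857.

On y'=λy, z=hλ:
  y_{n+1} = y_n + z·[11/15·y_n + 4/15·y_{n+1}] ⇒ (1 − 4/15z)y_{n+1} = (1 + 11/15z)y_n
  so R(z) = (1 + 11/15z)/(1 − 4/15z).

Find x<0 with |R(x)|<1.
x=-0.44: |R|=0.6062
R=−1: 1+11/15x = −1+4/15x ⇒ -7/15x=2 ⇒ x=2/(-7/15)=-4.2857
Confirm numerically:
  x=-3.068: |R|=0.68744 <1
  x=-2.248: |R|=0.40547 <1
  x=-1.985: |R|=0.29795 <1
  x=-4.779: |R|=1.10121 >1
  x=-4.760: |R|=1.09753 >1
  x=-4.686: |R|=1.08304 >1
Stable set (-4.2857, 0).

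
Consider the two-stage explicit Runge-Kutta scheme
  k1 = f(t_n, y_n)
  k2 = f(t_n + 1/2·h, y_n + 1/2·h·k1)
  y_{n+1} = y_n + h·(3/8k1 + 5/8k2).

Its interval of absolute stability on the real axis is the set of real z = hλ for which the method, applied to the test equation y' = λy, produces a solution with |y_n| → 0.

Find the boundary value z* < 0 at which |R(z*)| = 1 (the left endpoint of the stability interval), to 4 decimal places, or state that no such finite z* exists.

z* = -3.2000.

Test eqn y'=λy, z=hλ:
  k1=λy_n ⇒ h·k1=z·y_n;  k2=λ(1+1/2z)y_n ⇒ h·k2=z(1+1/2z)y_n
  y_{n+1}/y_n = 1 + 3/8z + 5/8z(1+1/2z) = 1 + z + 5/16z²
  R(z) = 1 + z + 5/16z².

Find x<0 with |R(x)|<1.
x=-0.58: |R|=0.5251
R=1: x+5/16x²=0 ⇒ x=−16/5=-3.2000; min R=1−1/(4·5/16)=0.2000>−1
Confirm numerically:
  x=-3.068: |R|=0.87345 <1
  x=-2.760: |R|=0.62050 <1
  x=-2.125: |R|=0.28613 <1
  x=-3.607: |R|=1.45877 >1
  x=-3.568: |R|=1.41032 >1
So |R|<1 on (-3.2000, 0).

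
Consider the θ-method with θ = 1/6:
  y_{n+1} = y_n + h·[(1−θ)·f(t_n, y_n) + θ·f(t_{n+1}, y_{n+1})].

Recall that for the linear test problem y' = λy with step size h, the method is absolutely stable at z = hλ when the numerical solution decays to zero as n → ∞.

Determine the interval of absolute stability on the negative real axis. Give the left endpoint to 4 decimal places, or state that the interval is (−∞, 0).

(-3.0000, 0).

Test eqn y'=λy, z=hλ:
  y_{n+1} = y_n + z·[5/6·y_n + 1/6·y_{n+1}] ⇒ (1 − 1/6z)y_{n+1} = (1 + 5/6z)y_n
  Hence R(z) = (1 + 5/6z)/(1 − 1/6z).

Boundary: |R(x)|=1, x<0.
x=-1.36: |R|=0.1087
R=−1: 1+5/6x = −1+1/6x ⇒ -2/3x=2 ⇒ x=2/(-2/3)=-3.0000
Confirm numerically:
  x=-2.963: |R|=0.98349 <1
  x=-2.408: |R|=0.71836 <1
  x=-1.882: |R|=0.43263 <1
  x=-1.751: |R|=0.35544 <1
  x=-3.516: |R|=1.21690 >1
  x=-3.384: |R|=1.16368 >1
  x=-3.323: |R|=1.13858 >1
So |R|<1 on (-3.0000, 0).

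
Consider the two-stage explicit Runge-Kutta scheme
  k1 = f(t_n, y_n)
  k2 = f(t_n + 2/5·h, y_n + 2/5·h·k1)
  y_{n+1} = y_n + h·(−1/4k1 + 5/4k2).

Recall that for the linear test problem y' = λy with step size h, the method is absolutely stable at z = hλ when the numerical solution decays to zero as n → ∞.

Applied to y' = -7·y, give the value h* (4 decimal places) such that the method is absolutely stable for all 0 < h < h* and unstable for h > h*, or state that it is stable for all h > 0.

(-2.0000,0); λ=-7 ⇒ h* = (2)/7 = 0.2857.

On y'=λy, z=hλ:
  k1=λy_n ⇒ h·k1=z·y_n;  k2=λ(1+2/5z)y_n ⇒ h·k2=z(1+2/5z)y_n
  y_{n+1}/y_n = 1 − 1/4z + 5/4z(1+2/5z) = 1 + z + 1/2z²
  so R(z) = 1 + z + 1/2z².

Need |R(x)|<1, x<0.
x=-0.37: |R|=0.6985
R=1: x+1/2x²=0 ⇒ x=−2=-2.0000; min R=1−1/(4·1/2)=0.5000>−1
Confirm numerically:
  x=-1.909: |R|=0.91314 <1
  x=-1.814: |R|=0.83130 <1
  x=-1.285: |R|=0.54061 <1
  x=-1.112: |R|=0.50627 <1
  x=-2.317: |R|=1.36724 >1
  x=-2.107: |R|=1.11272 >1
Stable set (-2.0000, 0).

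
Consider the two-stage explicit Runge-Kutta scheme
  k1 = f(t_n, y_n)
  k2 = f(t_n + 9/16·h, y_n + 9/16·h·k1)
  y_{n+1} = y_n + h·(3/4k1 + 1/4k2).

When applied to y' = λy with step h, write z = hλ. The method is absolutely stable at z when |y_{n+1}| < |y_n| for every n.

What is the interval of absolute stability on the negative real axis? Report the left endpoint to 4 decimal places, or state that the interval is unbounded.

z∈(-7.1111,0).

On y'=λy, z=hλ:
  k1=λy_n ⇒ h·k1=z·y_n;  k2=λ(1+9/16z)y_n ⇒ h·k2=z(1+9/16z)y_n
  y_{n+1}/y_n = 1 + 3/4z + 1/4z(1+9/16z) = 1 + z + 9/64z²
  ⇒ R(z) = 1 + z + 9/64z².

Boundary: |R(x)|=1, x<0.
x=-0.79: |R|=0.2978
R=1: x+9/64x²=0 ⇒ x=−64/9=-7.1111; min R=1−1/(4·9/64)=-0.7778>−1
Confirm numerically:
  x=-6.907: |R|=0.80175 <1
  x=-6.191: |R|=0.19894 <1
  x=-5.349: |R|=0.32547 <1
  x=-4.480: |R|=0.65760 <1
  x=-7.540: |R|=1.45476 >1
  x=-7.498: |R|=1.40794 >1
  x=-7.199: |R|=1.08898 >1
Interval (-7.1111, 0).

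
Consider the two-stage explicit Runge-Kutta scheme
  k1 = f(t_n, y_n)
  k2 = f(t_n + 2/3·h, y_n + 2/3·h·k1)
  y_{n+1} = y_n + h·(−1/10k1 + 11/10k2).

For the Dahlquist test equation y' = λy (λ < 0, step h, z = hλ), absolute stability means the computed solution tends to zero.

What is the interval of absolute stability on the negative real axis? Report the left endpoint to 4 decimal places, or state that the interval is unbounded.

z∈(-1.3636,0).

Set f=λy, z=hλ:
  k1=λy_n ⇒ h·k1=z·y_n;  k2=λ(1+2/3z)y_n ⇒ h·k2=z(1+2/3z)y_n
  y_{n+1}/y_n = 1 − 1/10z + 11/10z(1+2/3z) = 1 + z + 11/15z²
  so R(z) = 1 + z + 11/15z².

Boundary: |R(x)|=1, x<0.
x=-1.76: |R|=1.5116
R=1: x+11/15x²=0 ⇒ x=−15/11=-1.3636; min R=1−1/(4·11/15)=0.6591>−1
Confirm numerically:
  x=-1.311: |R|=0.94940 <1
  x=-1.237: |R|=0.88512 <1
  x=-1.024: |R|=0.74496 <1
  x=-0.644: |R|=0.66014 <1
  x=-1.672: |R|=1.37809 >1
  x=-1.527: |R|=1.18293 >1
  x=-1.449: |R|=1.09071 >1
Interval (-1.3636, 0).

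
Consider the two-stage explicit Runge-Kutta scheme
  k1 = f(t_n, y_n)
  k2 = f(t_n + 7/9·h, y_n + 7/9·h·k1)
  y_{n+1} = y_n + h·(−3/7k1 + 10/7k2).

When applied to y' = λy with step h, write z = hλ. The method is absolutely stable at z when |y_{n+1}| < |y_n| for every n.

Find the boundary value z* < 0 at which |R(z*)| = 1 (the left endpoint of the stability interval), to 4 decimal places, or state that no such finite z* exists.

Test eqn y'=λy, z=hλ:
  k1=λy_n ⇒ h·k1=z·y_n;  k2=λ(1+7/9z)y_n ⇒ h·k2=z(1+7/9z)y_n
  y_{n+1}/y_n = 1 − 3/7z + 10/7z(1+7/9z) = 1 + z + 10/9z²
  so R(z) = 1 + z + 10/9z².

Solve |R(x)|<1 on ℝ⁻.
x=-0.64: |R|=0.8151
R=1: x+10/9x²=0 ⇒ x=−9/10=-0.9000; min R=1−1/(4·10/9)=0.7750>−1
Confirm numerically:
  x=-0.778: |R|=0.89454 <1
  x=-0.717: |R|=0.85421 <1
  x=-0.653: |R|=0.82079 <1
  x=-0.543: |R|=0.78461 <1
  x=-1.348: |R|=1.67100 >1
  x=-1.019: |R|=1.13473 >1
  x=-0.925: |R|=1.02569 >1
So |R|<1 on (-0.9000, 0).

left endpoint -0.9000.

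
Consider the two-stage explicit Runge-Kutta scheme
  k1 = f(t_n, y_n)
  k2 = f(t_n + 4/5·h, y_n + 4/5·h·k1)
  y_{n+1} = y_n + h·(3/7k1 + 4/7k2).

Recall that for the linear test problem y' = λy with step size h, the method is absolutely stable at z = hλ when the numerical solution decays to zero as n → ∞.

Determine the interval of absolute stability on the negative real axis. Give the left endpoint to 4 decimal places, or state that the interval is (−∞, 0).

z∈(-2.1875,0).

Set f=λy, z=hλ:
  k1=λy_n ⇒ h·k1=z·y_n;  k2=λ(1+4/5z)y_n ⇒ h·k2=z(1+4/5z)y_n
  y_{n+1}/y_n = 1 + 3/7z + 4/7z(1+4/5z) = 1 + z + 16/35z²
  R(z) = 1 + z + 16/35z².

Solve |R(x)|<1 on ℝ⁻.
x=-0.63: |R|=0.5514
R=1: x+16/35x²=0 ⇒ x=−35/16=-2.1875; min R=1−1/(4·16/35)=0.4531>−1
Confirm numerically:
  x=-2.086: |R|=0.90321 <1
  x=-1.428: |R|=0.50420 <1
  x=-0.917: |R|=0.46741 <1
  x=-2.550: |R|=1.42257 >1
  x=-2.478: |R|=1.32908 >1
Interval (-2.1875, 0).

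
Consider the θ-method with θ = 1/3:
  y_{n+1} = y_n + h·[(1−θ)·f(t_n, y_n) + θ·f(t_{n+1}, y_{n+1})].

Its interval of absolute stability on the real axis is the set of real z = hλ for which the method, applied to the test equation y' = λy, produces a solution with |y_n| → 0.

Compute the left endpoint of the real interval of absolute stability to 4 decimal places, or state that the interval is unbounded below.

Set f=λy, z=hλ:
  y_{n+1} = y_n + z·[2/3·y_n + 1/3·y_{n+1}] ⇒ (1 − 1/3z)y_{n+1} = (1 + 2/3z)y_n
  R(z) = (1 + 2/3z)/(1 − 1/3z).

Boundary: |R(x)|=1, x<0.
x=-0.87: |R|=0.3256
R=−1: 1+2/3x = −1+1/3x ⇒ -1/3x=2 ⇒ x=2/(-1/3)=-6.0000
Confirm numerically:
  x=-5.622: |R|=0.95616 <1
  x=-4.863: |R|=0.85540 <1
  x=-4.621: |R|=0.81905 <1
  x=-4.420: |R|=0.78706 <1
  x=-6.286: |R|=1.03080 >1
  x=-6.148: |R|=1.01618 >1
  x=-6.045: |R|=1.00498 >1
Stable set (-6.0000, 0).

z* = -6.0000.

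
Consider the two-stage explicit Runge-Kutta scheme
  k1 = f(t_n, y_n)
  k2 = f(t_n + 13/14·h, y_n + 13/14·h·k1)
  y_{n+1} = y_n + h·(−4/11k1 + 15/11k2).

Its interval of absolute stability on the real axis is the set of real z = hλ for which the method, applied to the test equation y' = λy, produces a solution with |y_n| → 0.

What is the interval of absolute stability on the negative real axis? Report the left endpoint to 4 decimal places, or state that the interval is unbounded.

With y'=λy (z=hλ):
  k1=λy_n ⇒ h·k1=z·y_n;  k2=λ(1+13/14z)y_n ⇒ h·k2=z(1+13/14z)y_n
  y_{n+1}/y_n = 1 − 4/11z + 15/11z(1+13/14z) = 1 + z + 195/154z²
  so R(z) = 1 + z + 195/154z².

Solve |R(x)|<1 on ℝ⁻.
x=-1.78: |R|=3.2319
R=1: x+195/154x²=0 ⇒ x=−154/195=-0.7897; min R=1−1/(4·195/154)=0.8026>−1
Confirm numerically:
  x=-0.494: |R|=0.81501 <1
  x=-0.387: |R|=0.80264 <1
  x=-0.320: |R|=0.80966 <1
  x=-1.375: |R|=2.01897 >1
  x=-1.242: |R|=1.71125 >1
  x=-1.220: |R|=1.66466 >1
So |R|<1 on (-0.7897, 0).

z∈(-0.7897,0).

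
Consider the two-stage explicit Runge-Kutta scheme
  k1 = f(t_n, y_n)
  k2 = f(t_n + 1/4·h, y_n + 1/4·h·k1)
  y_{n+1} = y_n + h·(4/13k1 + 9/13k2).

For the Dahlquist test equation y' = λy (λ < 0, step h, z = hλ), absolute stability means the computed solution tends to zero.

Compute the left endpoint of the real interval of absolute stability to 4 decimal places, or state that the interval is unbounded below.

z* = -5.7778.

Set f=λy, z=hλ:
  k1=λy_n ⇒ h·k1=z·y_n;  k2=λ(1+1/4z)y_n ⇒ h·k2=z(1+1/4z)y_n
  y_{n+1}/y_n = 1 + 4/13z + 9/13z(1+1/4z) = 1 + z + 9/52z²
  R(z) = 1 + z + 9/52z².

Solve |R(x)|<1 on ℝ⁻.
x=-1.39: |R|=0.0556
R=1: x+9/52x²=0 ⇒ x=−52/9=-5.7778; min R=1−1/(4·9/52)=-0.4444>−1
Confirm numerically:
  x=-5.519: |R|=0.75281 <1
  x=-5.206: |R|=0.48481 <1
  x=-4.510: |R|=0.01040 <1
  x=-3.670: |R|=0.33884 <1
  x=-5.929: |R|=1.15518 >1
  x=-5.832: |R|=1.05473 >1
Interval (-5.7778, 0).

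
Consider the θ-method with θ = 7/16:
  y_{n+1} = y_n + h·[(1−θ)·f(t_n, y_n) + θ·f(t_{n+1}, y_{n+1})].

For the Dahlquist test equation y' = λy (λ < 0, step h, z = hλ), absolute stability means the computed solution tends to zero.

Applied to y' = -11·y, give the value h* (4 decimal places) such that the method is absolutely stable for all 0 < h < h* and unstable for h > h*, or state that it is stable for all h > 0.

(-16.0000,0); λ=-11 ⇒ h* = (16)/11 = 1.4545.

Set f=λy, z=hλ:
  y_{n+1} = y_n + z·[9/16·y_n + 7/16·y_{n+1}] ⇒ (1 − 7/16z)y_{n+1} = (1 + 9/16z)y_n
  Hence R(z) = (1 + 9/16z)/(1 − 7/16z).

Solve |R(x)|<1 on ℝ⁻.
x=-1.62: |R|=0.0519
R=−1: 1+9/16x = −1+7/16x ⇒ -1/8x=2 ⇒ x=2/(-1/8)=-16.0000
Confirm numerically:
  x=-13.602: |R|=0.95688 <1
  x=-13.509: |R|=0.95494 <1
  x=-10.503: |R|=0.87719 <1
  x=-7.554: |R|=0.75475 <1
  x=-16.467: |R|=1.00712 >1
  x=-16.260: |R|=1.00401 >1
  x=-16.230: |R|=1.00355 >1
So |R|<1 on (-16.0000, 0).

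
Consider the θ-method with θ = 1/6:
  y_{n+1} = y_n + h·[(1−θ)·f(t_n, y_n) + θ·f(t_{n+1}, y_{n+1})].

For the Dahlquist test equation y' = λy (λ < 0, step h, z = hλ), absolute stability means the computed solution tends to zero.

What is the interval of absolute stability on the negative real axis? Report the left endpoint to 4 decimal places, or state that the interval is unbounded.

(-3.0000, 0).

With y'=λy (z=hλ):
  y_{n+1} = y_n + z·[5/6·y_n + 1/6·y_{n+1}] ⇒ (1 − 1/6z)y_{n+1} = (1 + 5/6z)y_n
  ⇒ R(z) = (1 + 5/6z)/(1 − 1/6z).

Need |R(x)|<1, x<0.
x=-0.39: |R|=0.6338
R=−1: 1+5/6x = −1+1/6x ⇒ -2/3x=2 ⇒ x=2/(-2/3)=-3.0000
Confirm numerically:
  x=-2.264: |R|=0.64376 <1
  x=-1.865: |R|=0.42276 <1
  x=-1.864: |R|=0.42218 <1
  x=-3.535: |R|=1.22444 >1
  x=-3.465: |R|=1.19651 >1
  x=-3.107: |R|=1.04700 >1
So |R|<1 on (-3.0000, 0).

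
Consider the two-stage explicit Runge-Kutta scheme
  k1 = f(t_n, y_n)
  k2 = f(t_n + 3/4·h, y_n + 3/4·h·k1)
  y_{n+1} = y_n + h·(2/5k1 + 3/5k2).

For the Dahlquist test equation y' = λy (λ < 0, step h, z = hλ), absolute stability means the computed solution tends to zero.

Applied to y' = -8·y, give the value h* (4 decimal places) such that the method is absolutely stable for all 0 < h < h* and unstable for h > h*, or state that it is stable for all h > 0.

With y'=λy (z=hλ):
  k1=λy_n ⇒ h·k1=z·y_n;  k2=λ(1+3/4z)y_n ⇒ h·k2=z(1+3/4z)y_n
  y_{n+1}/y_n = 1 + 2/5z + 3/5z(1+3/4z) = 1 + z + 9/20z²
  Hence R(z) = 1 + z + 9/20z².

Find x<0 with |R(x)|<1.
x=-0.51: |R|=0.6070
R=1: x+9/20x²=0 ⇒ x=−20/9=-2.2222; min R=1−1/(4·9/20)=0.4444>−1
Confirm numerically:
  x=-2.045: |R|=0.83691 <1
  x=-2.014: |R|=0.81129 <1
  x=-1.637: |R|=0.56890 <1
  x=-1.517: |R|=0.51858 <1
  x=-2.807: |R|=1.73866 >1
  x=-2.773: |R|=1.68729 >1
Stable set (-2.2222, 0).

(-2.2222,0); λ=-8 ⇒ h* = (20/9)/8 = 0.2778.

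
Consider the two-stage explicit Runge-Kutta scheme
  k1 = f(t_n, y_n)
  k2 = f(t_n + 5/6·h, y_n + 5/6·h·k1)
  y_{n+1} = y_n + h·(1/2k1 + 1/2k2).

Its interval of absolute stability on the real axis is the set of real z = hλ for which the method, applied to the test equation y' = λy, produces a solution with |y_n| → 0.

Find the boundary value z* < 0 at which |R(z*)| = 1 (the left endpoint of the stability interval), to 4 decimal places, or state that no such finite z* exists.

z* = -2.4000.

With y'=λy (z=hλ):
  k1=λy_n ⇒ h·k1=z·y_n;  k2=λ(1+5/6z)y_n ⇒ h·k2=z(1+5/6z)y_n
  y_{n+1}/y_n = 1 + 1/2z + 1/2z(1+5/6z) = 1 + z + 5/12z²
  ⇒ R(z) = 1 + z + 5/12z².

Find x<0 with |R(x)|<1.
x=-0.71: |R|=0.5000
R=1: x+5/12x²=0 ⇒ x=−12/5=-2.4000; min R=1−1/(4·5/12)=0.4000>−1
Confirm numerically:
  x=-2.285: |R|=0.89051 <1
  x=-1.891: |R|=0.59895 <1
  x=-1.380: |R|=0.41350 <1
  x=-1.258: |R|=0.40140 <1
  x=-2.842: |R|=1.52340 >1
  x=-2.596: |R|=1.21201 >1
  x=-2.553: |R|=1.16275 >1
So |R|<1 on (-2.4000, 0).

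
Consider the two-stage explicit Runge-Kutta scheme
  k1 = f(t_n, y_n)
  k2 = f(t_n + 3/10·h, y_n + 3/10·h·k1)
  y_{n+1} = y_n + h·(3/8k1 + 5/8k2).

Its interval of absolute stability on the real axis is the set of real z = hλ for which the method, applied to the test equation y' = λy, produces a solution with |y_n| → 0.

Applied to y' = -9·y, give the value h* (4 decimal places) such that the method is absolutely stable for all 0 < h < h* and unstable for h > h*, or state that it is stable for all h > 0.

Test eqn y'=λy, z=hλ:
  k1=λy_n ⇒ h·k1=z·y_n;  k2=λ(1+3/10z)y_n ⇒ h·k2=z(1+3/10z)y_n
  y_{n+1}/y_n = 1 + 3/8z + 5/8z(1+3/10z) = 1 + z + 3/16z²
  ⇒ R(z) = 1 + z + 3/16z².

Need |R(x)|<1, x<0.
x=-0.67: |R|=0.4142
R=1: x+3/16x²=0 ⇒ x=−16/3=-5.3333; min R=1−1/(4·3/16)=-0.3333>−1
Confirm numerically:
  x=-4.359: |R|=0.20367 <1
  x=-3.257: |R|=0.26799 <1
  x=-2.640: |R|=0.33320 <1
  x=-5.684: |R|=1.37372 >1
  x=-5.593: |R|=1.27231 >1
Interval (-5.3333, 0).

(-5.3333,0); λ=-9 ⇒ h* = (16/3)/9 = 0.5926.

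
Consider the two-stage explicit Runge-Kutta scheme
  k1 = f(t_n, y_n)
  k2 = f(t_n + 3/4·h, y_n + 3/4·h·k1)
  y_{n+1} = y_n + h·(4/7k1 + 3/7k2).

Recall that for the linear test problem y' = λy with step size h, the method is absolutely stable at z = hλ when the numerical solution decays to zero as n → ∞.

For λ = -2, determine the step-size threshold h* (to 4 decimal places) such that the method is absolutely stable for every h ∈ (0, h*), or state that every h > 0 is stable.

With y'=λy (z=hλ):
  k1=λy_n ⇒ h·k1=z·y_n;  k2=λ(1+3/4z)y_n ⇒ h·k2=z(1+3/4z)y_n
  y_{n+1}/y_n = 1 + 4/7z + 3/7z(1+3/4z) = 1 + z + 9/28z²
  ⇒ R(z) = 1 + z + 9/28z².

Find x<0 with |R(x)|<1.
x=-1.7: |R|=0.2289
R=1: x+9/28x²=0 ⇒ x=−28/9=-3.1111; min R=1−1/(4·9/28)=0.2222>−1
Confirm numerically:
  x=-2.942: |R|=0.84008 <1
  x=-2.657: |R|=0.61217 <1
  x=-2.599: |R|=0.57219 <1
  x=-3.178: |R|=1.06833 >1
  x=-3.134: |R|=1.02306 >1
So |R|<1 on (-3.1111, 0).

(-3.1111,0); λ=-2 ⇒ h* = (28/9)/2 = 1.5556.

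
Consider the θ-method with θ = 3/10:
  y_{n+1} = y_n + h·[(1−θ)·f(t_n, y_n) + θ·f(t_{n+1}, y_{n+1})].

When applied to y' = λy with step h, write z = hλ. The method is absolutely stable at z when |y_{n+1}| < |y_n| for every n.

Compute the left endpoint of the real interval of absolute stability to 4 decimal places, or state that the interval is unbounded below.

On y'=λy, z=hλ:
  y_{n+1} = y_n + z·[7/10·y_n + 3/10·y_{n+1}] ⇒ (1 − 3/10z)y_{n+1} = (1 + 7/10z)y_n
  so R(z) = (1 + 7/10z)/(1 − 3/10z).

Find x<0 with |R(x)|<1.
x=-1.75: |R|=0.1475
R=−1: 1+7/10x = −1+3/10x ⇒ -2/5x=2 ⇒ x=2/(-2/5)=-5.0000
Confirm numerically:
  x=-4.005: |R|=0.81921 <1
  x=-2.740: |R|=0.50384 <1
  x=-2.579: |R|=0.45402 <1
  x=-2.194: |R|=0.32312 <1
  x=-5.561: |R|=1.08410 >1
  x=-5.230: |R|=1.03581 >1
Interval (-5.0000, 0).

z* = -5.0000.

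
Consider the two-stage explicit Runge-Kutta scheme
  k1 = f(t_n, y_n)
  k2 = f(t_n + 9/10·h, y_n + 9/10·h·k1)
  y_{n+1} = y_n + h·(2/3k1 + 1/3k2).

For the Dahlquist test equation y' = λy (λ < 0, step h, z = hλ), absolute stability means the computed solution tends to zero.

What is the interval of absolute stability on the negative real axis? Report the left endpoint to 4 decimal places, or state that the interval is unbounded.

z∈(-3.3333,0).

On y'=λy, z=hλ:
  k1=λy_n ⇒ h·k1=z·y_n;  k2=λ(1+9/10z)y_n ⇒ h·k2=z(1+9/10z)y_n
  y_{n+1}/y_n = 1 + 2/3z + 1/3z(1+9/10z) = 1 + z + 3/10z²
  ⇒ R(z) = 1 + z + 3/10z².

Boundary: |R(x)|=1, x<0.
x=-0.54: |R|=0.5475
R=1: x+3/10x²=0 ⇒ x=−10/3=-3.3333; min R=1−1/(4·3/10)=0.1667>−1
Confirm numerically:
  x=-2.357: |R|=0.30963 <1
  x=-2.063: |R|=0.21379 <1
  x=-1.757: |R|=0.16911 <1
  x=-3.759: |R|=1.48002 >1
  x=-3.403: |R|=1.07112 >1
  x=-3.382: |R|=1.04938 >1
So |R|<1 on (-3.3333, 0).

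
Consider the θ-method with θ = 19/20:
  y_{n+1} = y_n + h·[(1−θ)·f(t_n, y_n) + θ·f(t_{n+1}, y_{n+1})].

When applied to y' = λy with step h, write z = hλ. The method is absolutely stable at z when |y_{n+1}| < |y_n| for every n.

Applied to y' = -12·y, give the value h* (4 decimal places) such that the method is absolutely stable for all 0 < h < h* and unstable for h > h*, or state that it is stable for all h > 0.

interval (−∞, 0). Any h>0 works for λ=-12.

Test eqn y'=λy, z=hλ:
  y_{n+1} = y_n + z·[1/20·y_n + 19/20·y_{n+1}] ⇒ (1 − 19/20z)y_{n+1} = (1 + 1/20z)y_n
  ⇒ R(z) = (1 + 1/20z)/(1 − 19/20z).

Find x<0 with |R(x)|<1.
x=-1.23: |R|=0.4328
x=-2: |R|=0.3103
x=-10: |R|=0.0476
x=-100: |R|=0.0417
θ=19/20≥1/2 ⇒ |1+1/20x|<|1−19/20x| ∀x<0 ⇒ unbounded interval.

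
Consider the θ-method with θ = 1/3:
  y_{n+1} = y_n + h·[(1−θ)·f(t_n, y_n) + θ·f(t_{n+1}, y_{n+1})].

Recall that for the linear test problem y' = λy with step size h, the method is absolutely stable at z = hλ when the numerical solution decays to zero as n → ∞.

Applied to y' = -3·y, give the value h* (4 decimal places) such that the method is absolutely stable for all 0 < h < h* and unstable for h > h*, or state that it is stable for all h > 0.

(-6.0000,0); λ=-3 ⇒ h* = (6)/3 = 2.0000.

Set f=λy, z=hλ:
  y_{n+1} = y_n + z·[2/3·y_n + 1/3·y_{n+1}] ⇒ (1 − 1/3z)y_{n+1} = (1 + 2/3z)y_n
  so R(z) = (1 + 2/3z)/(1 − 1/3z).

Need |R(x)|<1, x<0.
x=-1.17: |R|=0.1583
R=−1: 1+2/3x = −1+1/3x ⇒ -1/3x=2 ⇒ x=2/(-1/3)=-6.0000
Confirm numerically:
  x=-4.798: |R|=0.84586 <1
  x=-4.127: |R|=0.73720 <1
  x=-2.730: |R|=0.42932 <1
  x=-6.565: |R|=1.05907 >1
  x=-6.375: |R|=1.04000 >1
So |R|<1 on (-6.0000, 0).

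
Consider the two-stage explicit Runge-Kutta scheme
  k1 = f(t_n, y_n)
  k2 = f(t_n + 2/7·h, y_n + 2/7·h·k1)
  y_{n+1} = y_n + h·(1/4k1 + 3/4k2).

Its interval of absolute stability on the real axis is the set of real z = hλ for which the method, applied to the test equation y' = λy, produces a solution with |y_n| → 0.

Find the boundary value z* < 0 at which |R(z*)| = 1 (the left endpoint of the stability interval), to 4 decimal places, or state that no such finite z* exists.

On y'=λy, z=hλ:
  k1=λy_n ⇒ h·k1=z·y_n;  k2=λ(1+2/7z)y_n ⇒ h·k2=z(1+2/7z)y_n
  y_{n+1}/y_n = 1 + 1/4z + 3/4z(1+2/7z) = 1 + z + 3/14z²
  ⇒ R(z) = 1 + z + 3/14z².

Need |R(x)|<1, x<0.
x=-1.46: |R|=0.0032
R=1: x+3/14x²=0 ⇒ x=−14/3=-4.6667; min R=1−1/(4·3/14)=-0.1667>−1
Confirm numerically:
  x=-3.956: |R|=0.39756 <1
  x=-3.546: |R|=0.14845 <1
  x=-3.517: |R|=0.13356 <1
  x=-3.431: |R|=0.09152 <1
  x=-5.255: |R|=1.66251 >1
  x=-4.879: |R|=1.22199 >1
Interval (-4.6667, 0).

left endpoint -4.6667.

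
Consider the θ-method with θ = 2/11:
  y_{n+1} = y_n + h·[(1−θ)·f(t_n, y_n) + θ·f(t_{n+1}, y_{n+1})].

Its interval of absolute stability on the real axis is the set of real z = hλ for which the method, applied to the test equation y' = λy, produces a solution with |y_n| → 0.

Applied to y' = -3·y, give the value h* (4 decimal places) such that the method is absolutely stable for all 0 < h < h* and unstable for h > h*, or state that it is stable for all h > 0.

(-3.1429,0); λ=-3 ⇒ h* = (22/7)/3 = 1.0476.

With y'=λy (z=hλ):
  y_{n+1} = y_n + z·[9/11·y_n + 2/11·y_{n+1}] ⇒ (1 − 2/11z)y_{n+1} = (1 + 9/11z)y_n
  R(z) = (1 + 9/11z)/(1 − 2/11z).

Find x<0 with |R(x)|<1.
x=-0.52: |R|=0.5249
R=−1: 1+9/11x = −1+2/11x ⇒ -7/11x=2 ⇒ x=2/(-7/11)=-3.1429
Confirm numerically:
  x=-2.550: |R|=0.74224 <1
  x=-2.053: |R|=0.49497 <1
  x=-1.758: |R|=0.33219 <1
  x=-3.721: |R|=1.21944 >1
  x=-3.687: |R|=1.20730 >1
  x=-3.385: |R|=1.09539 >1
So |R|<1 on (-3.1429, 0).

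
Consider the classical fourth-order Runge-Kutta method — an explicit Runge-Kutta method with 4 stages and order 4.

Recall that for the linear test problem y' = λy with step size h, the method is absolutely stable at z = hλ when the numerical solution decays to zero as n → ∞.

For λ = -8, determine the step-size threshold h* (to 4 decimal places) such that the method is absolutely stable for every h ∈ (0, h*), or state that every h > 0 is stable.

(-2.7853,0); λ=-8 ⇒ h* = 0.3482.

Set f=λy, z=hλ:
  order 4, 4-stage ⇒ R(z)=1+z+z^2/2+z^3/6+z^4/24
  (e.g. R(-1.19)=0.32075, |R|=0.32075)

Find x<0 with |R(x)|<1.
x=-1.19: |R|=0.3207
|R(-2.5)|=0.6484 |R(-2.31)|=0.4901 |R(-1.46)|=0.2764
Bisect:
  x_lo=-3.4037 |R|=2.4091  x_hi=-0.1750 |R|=0.8395
  mid=-1.78934 |R|=0.28383 →hi
  mid=-2.59651 |R|=0.75073 →hi
  mid=-3.00009 |R|=1.37519 →lo
  mid=-2.79830 |R|=1.01979 →lo
  mid=-2.69740 |R|=0.87538 →hi
  mid=-2.74785 |R|=0.94500 →hi
  mid=-2.77308 |R|=0.98174 →hi
  mid=-2.78569 |R|=1.00060 →lo
  mid=-2.77938 |R|=0.99113 →hi
  mid=-2.78254 |R|=0.99585 →hi
  ...
  [-2.78530,-2.78510] ⇒ x*=-2.7853
Interval (-2.7853, 0).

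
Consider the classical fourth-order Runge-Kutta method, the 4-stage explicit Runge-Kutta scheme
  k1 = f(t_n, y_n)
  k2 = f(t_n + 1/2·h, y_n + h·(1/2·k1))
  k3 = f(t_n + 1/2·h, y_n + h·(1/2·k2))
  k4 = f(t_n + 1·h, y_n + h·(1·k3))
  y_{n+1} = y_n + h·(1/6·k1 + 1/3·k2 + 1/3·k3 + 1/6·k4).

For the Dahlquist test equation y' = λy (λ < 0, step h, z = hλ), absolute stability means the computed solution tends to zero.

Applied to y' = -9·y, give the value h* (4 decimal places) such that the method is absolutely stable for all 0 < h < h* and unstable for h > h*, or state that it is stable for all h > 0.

Test eqn y'=λy, z=hλ:
  order 4, 4-stage ⇒ R(z)=1+z+z^2/2+z^3/6+z^4/24
  (e.g. R(-1)=0.37500, |R|=0.37500)

Solve |R(x)|<1 on ℝ⁻.
x=-1: |R|=0.3750
|R(-1.7)|=0.2742 |R(-1)|=0.3750 |R(-0.91)|=0.4070
Bisect:
  x_lo=-3.1712 |R|=1.7557  x_hi=-0.2967 |R|=0.7433
  mid=-1.73392 |R|=0.27711 →hi
  mid=-2.45256 |R|=0.60379 →hi
  mid=-2.81188 |R|=1.04083 →lo
  mid=-2.63222 |R|=0.79270 →hi
  mid=-2.72205 |R|=0.90876 →hi
  mid=-2.76696 |R|=0.97271 →hi
  mid=-2.78942 |R|=1.00624 →lo
  mid=-2.77819 |R|=0.98935 →hi
  mid=-2.78381 |R|=0.99776 →hi
  ...
  [-2.78539,-2.78521] ⇒ x*=-2.7853
Interval (-2.7853, 0).

(-2.7853,0); λ=-9 ⇒ h* = 0.3095.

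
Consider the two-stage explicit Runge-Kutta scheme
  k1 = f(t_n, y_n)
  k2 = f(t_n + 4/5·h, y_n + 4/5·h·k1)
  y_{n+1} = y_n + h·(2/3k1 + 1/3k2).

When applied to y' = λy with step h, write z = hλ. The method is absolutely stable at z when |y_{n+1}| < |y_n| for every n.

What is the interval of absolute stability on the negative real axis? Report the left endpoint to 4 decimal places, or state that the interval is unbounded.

Test eqn y'=λy, z=hλ:
  k1=λy_n ⇒ h·k1=z·y_n;  k2=λ(1+4/5z)y_n ⇒ h·k2=z(1+4/5z)y_n
  y_{n+1}/y_n = 1 + 2/3z + 1/3z(1+4/5z) = 1 + z + 4/15z²
  R(z) = 1 + z + 4/15z².

Solve |R(x)|<1 on ℝ⁻.
x=-1.37: |R|=0.1305
R=1: x+4/15x²=0 ⇒ x=−15/4=-3.7500; min R=1−1/(4·4/15)=0.0625>−1
Confirm numerically:
  x=-3.609: |R|=0.86430 <1
  x=-2.584: |R|=0.19655 <1
  x=-2.336: |R|=0.11917 <1
  x=-4.226: |R|=1.53642 >1
  x=-4.131: |R|=1.41971 >1
  x=-4.014: |R|=1.28259 >1
Interval (-3.7500, 0).

z∈(-3.7500,0).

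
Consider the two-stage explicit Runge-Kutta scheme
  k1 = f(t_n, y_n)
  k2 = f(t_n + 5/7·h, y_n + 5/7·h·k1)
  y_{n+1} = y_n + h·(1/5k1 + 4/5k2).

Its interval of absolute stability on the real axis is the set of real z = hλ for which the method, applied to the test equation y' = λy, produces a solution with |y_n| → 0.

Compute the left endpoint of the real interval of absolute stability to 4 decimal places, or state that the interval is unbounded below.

Test eqn y'=λy, z=hλ:
  k1=λy_n ⇒ h·k1=z·y_n;  k2=λ(1+5/7z)y_n ⇒ h·k2=z(1+5/7z)y_n
  y_{n+1}/y_n = 1 + 1/5z + 4/5z(1+5/7z) = 1 + z + 4/7z²
  R(z) = 1 + z + 4/7z².

Need |R(x)|<1, x<0.
x=-0.83: |R|=0.5637
R=1: x+4/7x²=0 ⇒ x=−7/4=-1.7500; min R=1−1/(4·4/7)=0.5625>−1
Confirm numerically:
  x=-1.605: |R|=0.86701 <1
  x=-1.432: |R|=0.73979 <1
  x=-1.205: |R|=0.62473 <1
  x=-0.811: |R|=0.56484 <1
  x=-2.232: |R|=1.61476 >1
  x=-2.092: |R|=1.40884 >1
  x=-2.078: |R|=1.38948 >1
Stable set (-1.7500, 0).

left endpoint -1.7500.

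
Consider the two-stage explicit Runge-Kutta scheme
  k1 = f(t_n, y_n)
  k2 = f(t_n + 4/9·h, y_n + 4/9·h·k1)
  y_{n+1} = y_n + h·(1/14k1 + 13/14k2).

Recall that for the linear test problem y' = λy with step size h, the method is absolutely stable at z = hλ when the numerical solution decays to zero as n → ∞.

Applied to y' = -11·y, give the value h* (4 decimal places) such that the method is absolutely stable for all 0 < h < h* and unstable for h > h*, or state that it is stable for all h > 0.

With y'=λy (z=hλ):
  k1=λy_n ⇒ h·k1=z·y_n;  k2=λ(1+4/9z)y_n ⇒ h·k2=z(1+4/9z)y_n
  y_{n+1}/y_n = 1 + 1/14z + 13/14z(1+4/9z) = 1 + z + 26/63z²
  Hence R(z) = 1 + z + 26/63z².

Find x<0 with |R(x)|<1.
x=-1.58: |R|=0.4503
R=1: x+26/63x²=0 ⇒ x=−63/26=-2.4231; min R=1−1/(4·26/63)=0.3942>−1
Confirm numerically:
  x=-1.896: |R|=0.58757 <1
  x=-1.654: |R|=0.47503 <1
  x=-1.554: |R|=0.44263 <1
  x=-2.928: |R|=1.61014 >1
  x=-2.592: |R|=1.18070 >1
So |R|<1 on (-2.4231, 0).

(-2.4231,0); λ=-11 ⇒ h* = (63/26)/11 = 0.2203.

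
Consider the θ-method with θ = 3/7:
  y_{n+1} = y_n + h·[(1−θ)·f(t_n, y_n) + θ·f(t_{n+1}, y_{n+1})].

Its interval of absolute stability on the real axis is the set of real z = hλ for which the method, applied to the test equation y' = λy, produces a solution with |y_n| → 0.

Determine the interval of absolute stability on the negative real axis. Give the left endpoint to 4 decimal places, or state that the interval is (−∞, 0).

With y'=λy (z=hλ):
  y_{n+1} = y_n + z·[4/7·y_n + 3/7·y_{n+1}] ⇒ (1 − 3/7z)y_{n+1} = (1 + 4/7z)y_n
  R(z) = (1 + 4/7z)/(1 − 3/7z).

Solve |R(x)|<1 on ℝ⁻.
x=-0.31: |R|=0.7264
R=−1: 1+4/7x = −1+3/7x ⇒ -1/7x=2 ⇒ x=2/(-1/7)=-14.0000
Confirm numerically:
  x=-10.367: |R|=0.90465 <1
  x=-10.091: |R|=0.89513 <1
  x=-8.405: |R|=0.82632 <1
  x=-6.847: |R|=0.74028 <1
  x=-14.363: |R|=1.00725 >1
  x=-14.137: |R|=1.00277 >1
So |R|<1 on (-14.0000, 0).

z∈(-14.0000,0).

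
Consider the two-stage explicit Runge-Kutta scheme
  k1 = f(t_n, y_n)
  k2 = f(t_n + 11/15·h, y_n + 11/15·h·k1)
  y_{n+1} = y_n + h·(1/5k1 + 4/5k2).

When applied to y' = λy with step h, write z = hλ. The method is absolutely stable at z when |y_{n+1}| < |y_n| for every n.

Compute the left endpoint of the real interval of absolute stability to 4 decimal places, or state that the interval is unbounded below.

left endpoint -1.7045.

Test eqn y'=λy, z=hλ:
  k1=λy_n ⇒ h·k1=z·y_n;  k2=λ(1+11/15z)y_n ⇒ h·k2=z(1+11/15z)y_n
  y_{n+1}/y_n = 1 + 1/5z + 4/5z(1+11/15z) = 1 + z + 44/75z²
  so R(z) = 1 + z + 44/75z².

Solve |R(x)|<1 on ℝ⁻.
x=-1.37: |R|=0.7311
R=1: x+44/75x²=0 ⇒ x=−75/44=-1.7045; min R=1−1/(4·44/75)=0.5739>−1
Confirm numerically:
  x=-1.574: |R|=0.87945 <1
  x=-1.552: |R|=0.86111 <1
  x=-1.398: |R|=0.74858 <1
  x=-2.284: |R|=1.77644 >1
  x=-2.043: |R|=1.40566 >1
  x=-1.829: |R|=1.13354 >1
Interval (-1.7045, 0).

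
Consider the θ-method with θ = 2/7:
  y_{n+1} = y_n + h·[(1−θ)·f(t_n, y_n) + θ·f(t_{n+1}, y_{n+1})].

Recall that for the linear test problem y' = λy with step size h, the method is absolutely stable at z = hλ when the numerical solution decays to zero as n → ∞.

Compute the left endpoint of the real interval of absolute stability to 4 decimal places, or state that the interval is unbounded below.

With y'=λy (z=hλ):
  y_{n+1} = y_n + z·[5/7·y_n + 2/7·y_{n+1}] ⇒ (1 − 2/7z)y_{n+1} = (1 + 5/7z)y_n
  so R(z) = (1 + 5/7z)/(1 − 2/7z).

Solve |R(x)|<1 on ℝ⁻.
x=-1.69: |R|=0.1397
R=−1: 1+5/7x = −1+2/7x ⇒ -3/7x=2 ⇒ x=2/(-3/7)=-4.6667
Confirm numerically:
  x=-3.707: |R|=0.80026 <1
  x=-3.401: |R|=0.72489 <1
  x=-2.356: |R|=0.40813 <1
  x=-4.722: |R|=1.01009 >1
  x=-4.702: |R|=1.00646 >1
So |R|<1 on (-4.6667, 0).

left endpoint -4.6667.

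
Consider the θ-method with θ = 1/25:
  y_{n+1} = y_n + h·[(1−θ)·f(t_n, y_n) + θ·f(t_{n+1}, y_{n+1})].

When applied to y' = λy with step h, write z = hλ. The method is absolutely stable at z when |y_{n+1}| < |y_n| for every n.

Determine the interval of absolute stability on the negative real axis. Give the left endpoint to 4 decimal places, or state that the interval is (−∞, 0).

(-2.1739, 0).

Test eqn y'=λy, z=hλ:
  y_{n+1} = y_n + z·[24/25·y_n + 1/25·y_{n+1}] ⇒ (1 − 1/25z)y_{n+1} = (1 + 24/25z)y_n
  Hence R(z) = (1 + 24/25z)/(1 − 1/25z).

Solve |R(x)|<1 on ℝ⁻.
x=-0.71: |R|=0.3096
R=−1: 1+24/25x = −1+1/25x ⇒ -23/25x=2 ⇒ x=2/(-23/25)=-2.1739
Confirm numerically:
  x=-1.589: |R|=0.49404 <1
  x=-1.513: |R|=0.42666 <1
  x=-1.483: |R|=0.39995 <1
  x=-0.971: |R|=0.06530 <1
  x=-2.407: |R|=1.19561 >1
  x=-2.286: |R|=1.09448 >1
  x=-2.194: |R|=1.01699 >1
Stable set (-2.1739, 0).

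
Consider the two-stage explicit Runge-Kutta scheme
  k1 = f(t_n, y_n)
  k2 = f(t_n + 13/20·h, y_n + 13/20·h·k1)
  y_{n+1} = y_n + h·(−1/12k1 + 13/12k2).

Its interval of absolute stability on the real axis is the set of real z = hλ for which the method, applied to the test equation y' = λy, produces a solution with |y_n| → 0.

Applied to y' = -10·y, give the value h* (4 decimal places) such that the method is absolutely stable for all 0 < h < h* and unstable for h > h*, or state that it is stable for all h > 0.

(-1.4201,0); λ=-10 ⇒ h* = (240/169)/10 = 0.1420.

Set f=λy, z=hλ:
  k1=λy_n ⇒ h·k1=z·y_n;  k2=λ(1+13/20z)y_n ⇒ h·k2=z(1+13/20z)y_n
  y_{n+1}/y_n = 1 − 1/12z + 13/12z(1+13/20z) = 1 + z + 169/240z²
  so R(z) = 1 + z + 169/240z².

Boundary: |R(x)|=1, x<0.
x=-0.39: |R|=0.7171
R=1: x+169/240x²=0 ⇒ x=−240/169=-1.4201; min R=1−1/(4·169/240)=0.6450>−1
Confirm numerically:
  x=-1.360: |R|=0.94243 <1
  x=-1.106: |R|=0.75536 <1
  x=-1.022: |R|=0.71349 <1
  x=-1.483: |R|=1.06567 >1
  x=-1.472: |R|=1.05378 >1
Stable set (-1.4201, 0).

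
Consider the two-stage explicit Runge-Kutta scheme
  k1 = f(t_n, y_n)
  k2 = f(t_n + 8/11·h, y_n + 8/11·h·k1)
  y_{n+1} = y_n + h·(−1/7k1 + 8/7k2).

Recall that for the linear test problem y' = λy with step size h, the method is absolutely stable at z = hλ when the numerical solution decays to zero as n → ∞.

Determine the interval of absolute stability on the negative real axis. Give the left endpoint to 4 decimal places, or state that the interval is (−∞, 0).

(-1.2031, 0).

Set f=λy, z=hλ:
  k1=λy_n ⇒ h·k1=z·y_n;  k2=λ(1+8/11z)y_n ⇒ h·k2=z(1+8/11z)y_n
  y_{n+1}/y_n = 1 − 1/7z + 8/7z(1+8/11z) = 1 + z + 64/77z²
  so R(z) = 1 + z + 64/77z².

Need |R(x)|<1, x<0.
x=-1.22: |R|=1.0171
R=1: x+64/77x²=0 ⇒ x=−77/64=-1.2031; min R=1−1/(4·64/77)=0.6992>−1
Confirm numerically:
  x=-0.921: |R|=0.78403 <1
  x=-0.779: |R|=0.72539 <1
  x=-0.703: |R|=0.70777 <1
  x=-0.593: |R|=0.69928 <1
  x=-1.751: |R|=1.79736 >1
  x=-1.624: |R|=1.56810 >1
Stable set (-1.2031, 0).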